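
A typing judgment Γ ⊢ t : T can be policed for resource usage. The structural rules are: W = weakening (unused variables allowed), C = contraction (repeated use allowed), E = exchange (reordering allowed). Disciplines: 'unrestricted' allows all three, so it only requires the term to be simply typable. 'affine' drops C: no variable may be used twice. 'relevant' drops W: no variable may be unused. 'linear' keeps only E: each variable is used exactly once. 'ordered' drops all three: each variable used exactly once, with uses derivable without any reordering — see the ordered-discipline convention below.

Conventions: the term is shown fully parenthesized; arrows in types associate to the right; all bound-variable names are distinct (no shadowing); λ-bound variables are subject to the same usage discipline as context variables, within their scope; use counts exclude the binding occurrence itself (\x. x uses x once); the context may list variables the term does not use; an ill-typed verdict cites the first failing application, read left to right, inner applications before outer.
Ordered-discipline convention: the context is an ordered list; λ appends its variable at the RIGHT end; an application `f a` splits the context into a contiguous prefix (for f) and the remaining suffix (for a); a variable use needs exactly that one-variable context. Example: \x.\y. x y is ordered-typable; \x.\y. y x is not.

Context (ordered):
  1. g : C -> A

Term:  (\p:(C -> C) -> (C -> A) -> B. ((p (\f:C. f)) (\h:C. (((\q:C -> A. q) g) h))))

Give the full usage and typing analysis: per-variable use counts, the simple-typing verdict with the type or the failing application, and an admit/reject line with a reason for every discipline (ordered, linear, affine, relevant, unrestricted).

usage: g: 1×; p [bound]: 1×; f [bound]: 1×; h [bound]: 1×; q [bound]: 1×
uses in reading order: p, f, q, g, h
typing: ✓ — ((C -> C) -> (C -> A) -> B) -> B
ordered ✗ (no ordered split (uses run p, f, q, g, h))
linear ✓ (single use per variable (g, p, f, h, q))
affine ✓ (at most one use each (g, p, f, h, q))
relevant ✓ (at least one use each (g, p, f, h, q))
unrestricted ✓ (typability at ((C -> C) -> (C -> A) -> B) -> B is all that's needed)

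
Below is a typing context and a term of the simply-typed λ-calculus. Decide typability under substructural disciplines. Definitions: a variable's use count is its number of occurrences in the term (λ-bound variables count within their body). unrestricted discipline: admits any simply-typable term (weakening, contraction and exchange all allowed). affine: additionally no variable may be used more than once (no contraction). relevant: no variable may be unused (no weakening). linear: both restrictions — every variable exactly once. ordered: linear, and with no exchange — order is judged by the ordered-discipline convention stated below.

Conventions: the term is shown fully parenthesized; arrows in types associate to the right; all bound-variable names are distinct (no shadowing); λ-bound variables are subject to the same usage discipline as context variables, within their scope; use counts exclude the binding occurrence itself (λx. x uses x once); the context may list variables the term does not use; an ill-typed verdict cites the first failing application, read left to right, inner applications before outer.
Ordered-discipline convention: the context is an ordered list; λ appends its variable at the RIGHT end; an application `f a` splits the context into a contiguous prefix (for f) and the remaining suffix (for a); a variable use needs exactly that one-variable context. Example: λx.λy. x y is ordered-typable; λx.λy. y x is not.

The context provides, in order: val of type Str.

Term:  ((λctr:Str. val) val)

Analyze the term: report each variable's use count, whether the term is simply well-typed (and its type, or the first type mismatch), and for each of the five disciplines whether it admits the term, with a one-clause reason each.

usage: val ×2; ctr (bound) ×0
use order (left to right): val, val
typing: well-typed at Str
ordered: ✗, uses contraction: val ×2; ctr left unused
linear: ✗, uses contraction: val ×2; ctr left unused
affine: ✗, uses contraction: val ×2
relevant: ✗, ctr left unused
unrestricted: ✓, well-typed at Str; no restrictions here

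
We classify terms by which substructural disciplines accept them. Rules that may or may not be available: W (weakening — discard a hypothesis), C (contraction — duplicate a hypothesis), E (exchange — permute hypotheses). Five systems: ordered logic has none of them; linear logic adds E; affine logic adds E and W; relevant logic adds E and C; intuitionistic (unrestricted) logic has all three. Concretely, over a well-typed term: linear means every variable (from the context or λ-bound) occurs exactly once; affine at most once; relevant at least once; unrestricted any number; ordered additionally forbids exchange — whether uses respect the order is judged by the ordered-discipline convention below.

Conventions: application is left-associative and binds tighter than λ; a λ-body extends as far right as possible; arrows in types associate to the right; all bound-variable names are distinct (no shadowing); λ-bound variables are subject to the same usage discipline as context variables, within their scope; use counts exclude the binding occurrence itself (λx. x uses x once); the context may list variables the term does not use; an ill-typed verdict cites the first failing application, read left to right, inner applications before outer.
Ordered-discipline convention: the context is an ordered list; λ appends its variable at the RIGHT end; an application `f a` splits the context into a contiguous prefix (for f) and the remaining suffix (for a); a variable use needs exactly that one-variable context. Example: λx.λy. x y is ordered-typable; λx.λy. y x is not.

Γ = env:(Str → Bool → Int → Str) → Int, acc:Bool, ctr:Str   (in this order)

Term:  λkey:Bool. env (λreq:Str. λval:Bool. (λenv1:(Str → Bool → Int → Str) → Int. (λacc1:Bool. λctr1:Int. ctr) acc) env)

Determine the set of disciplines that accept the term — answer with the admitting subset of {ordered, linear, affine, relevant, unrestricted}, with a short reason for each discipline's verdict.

accepted by: unrestricted
use counts: env ×2; acc ×1; ctr ×1; key [bound] ×0; req [bound] ×0; val [bound] ×0; env1 [bound] ×0; acc1 [bound] ×0; ctr1 [bound] ×0
left-to-right use order: env, ctr, acc, env
typing: well-typed at Bool → Int
ordered ✗ (repeated use of env ×2; unused: key, req, val, env1, acc1, ctr1 — weakening required)
linear ✗ (repeated use of env ×2; unused: key, req, val, env1, acc1, ctr1 — weakening required)
affine ✗ (repeated use of env ×2)
relevant ✗ (unused: key, req, val, env1, acc1, ctr1 — weakening required)
unrestricted ✓ (well-typed at Bool → Int; no restrictions here)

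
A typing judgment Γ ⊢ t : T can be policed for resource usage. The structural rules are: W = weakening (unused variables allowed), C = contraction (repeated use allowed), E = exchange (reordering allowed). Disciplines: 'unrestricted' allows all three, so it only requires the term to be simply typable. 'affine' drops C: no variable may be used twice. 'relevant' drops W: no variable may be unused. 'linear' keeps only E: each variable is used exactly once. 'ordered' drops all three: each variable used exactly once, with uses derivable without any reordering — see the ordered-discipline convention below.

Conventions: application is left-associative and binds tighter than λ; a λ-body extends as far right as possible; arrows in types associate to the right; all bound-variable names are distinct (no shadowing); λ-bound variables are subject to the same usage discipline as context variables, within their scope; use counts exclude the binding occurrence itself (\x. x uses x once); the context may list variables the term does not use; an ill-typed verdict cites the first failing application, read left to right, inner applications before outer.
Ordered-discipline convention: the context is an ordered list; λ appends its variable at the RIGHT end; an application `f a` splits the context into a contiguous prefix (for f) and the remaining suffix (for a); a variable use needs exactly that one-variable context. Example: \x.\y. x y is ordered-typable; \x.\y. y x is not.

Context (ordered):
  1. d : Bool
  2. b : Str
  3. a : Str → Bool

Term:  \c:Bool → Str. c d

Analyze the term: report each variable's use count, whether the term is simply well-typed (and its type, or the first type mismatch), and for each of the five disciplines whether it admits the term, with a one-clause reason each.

counts: d: 1, b: 0, a: 0, c (λ-bound): 1
left-to-right use order: c, d
typing: the term checks, with type (Bool → Str) → Str
ordered: ✗, unused: b, a — weakening required
linear: ✗, unused: b, a — weakening required
affine: ✓, d, b, a, c: no repeats, contraction unneeded
relevant: ✗, unused: b, a — weakening required
unrestricted: ✓, type-checks ((Bool → Str) → Str) and nothing is barred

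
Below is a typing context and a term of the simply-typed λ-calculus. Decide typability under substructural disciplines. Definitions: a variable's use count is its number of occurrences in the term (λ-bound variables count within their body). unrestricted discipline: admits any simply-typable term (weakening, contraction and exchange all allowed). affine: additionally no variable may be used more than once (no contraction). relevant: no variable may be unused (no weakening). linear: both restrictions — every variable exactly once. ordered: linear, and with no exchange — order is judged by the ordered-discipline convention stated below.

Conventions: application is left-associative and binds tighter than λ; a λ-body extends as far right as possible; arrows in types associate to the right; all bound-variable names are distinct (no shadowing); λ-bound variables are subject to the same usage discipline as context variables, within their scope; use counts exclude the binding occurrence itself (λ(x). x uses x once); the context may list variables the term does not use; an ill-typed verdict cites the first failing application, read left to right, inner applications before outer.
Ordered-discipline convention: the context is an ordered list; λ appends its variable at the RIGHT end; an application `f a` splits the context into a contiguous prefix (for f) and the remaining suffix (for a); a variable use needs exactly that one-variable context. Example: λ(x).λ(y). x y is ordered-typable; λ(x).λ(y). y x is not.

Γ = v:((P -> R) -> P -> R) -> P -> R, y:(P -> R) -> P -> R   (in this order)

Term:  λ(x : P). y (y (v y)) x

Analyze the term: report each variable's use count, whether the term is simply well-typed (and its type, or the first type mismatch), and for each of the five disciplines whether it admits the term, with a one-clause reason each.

usage: v ×1; y ×3; x [bound] ×1
left-to-right use order: y, y, v, y, x
typing: well-typed — term : P -> R
ordered ✗ (needs contraction — y ×3)
linear ✗ (needs contraction — y ×3)
affine ✗ (needs contraction — y ×3)
relevant ✓ (every one of v, y, x appears)
unrestricted ✓ (well-typed at P -> R; no restrictions here)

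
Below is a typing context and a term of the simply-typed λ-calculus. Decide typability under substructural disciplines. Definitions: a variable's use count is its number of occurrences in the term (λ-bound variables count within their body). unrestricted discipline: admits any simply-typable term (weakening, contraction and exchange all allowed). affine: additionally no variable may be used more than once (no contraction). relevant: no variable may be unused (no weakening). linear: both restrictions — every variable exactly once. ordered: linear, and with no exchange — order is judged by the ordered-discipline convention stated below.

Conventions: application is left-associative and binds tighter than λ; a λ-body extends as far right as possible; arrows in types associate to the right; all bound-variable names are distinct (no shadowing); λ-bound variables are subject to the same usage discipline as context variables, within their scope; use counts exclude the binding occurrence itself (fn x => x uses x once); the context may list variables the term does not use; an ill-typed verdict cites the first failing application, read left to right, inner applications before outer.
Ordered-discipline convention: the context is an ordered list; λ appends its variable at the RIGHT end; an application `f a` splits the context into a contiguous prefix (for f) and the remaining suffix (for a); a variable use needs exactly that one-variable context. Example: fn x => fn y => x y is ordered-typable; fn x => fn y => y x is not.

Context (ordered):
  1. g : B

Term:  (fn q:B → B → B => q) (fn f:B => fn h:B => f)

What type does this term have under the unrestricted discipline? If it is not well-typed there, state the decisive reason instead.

term : B → B → B
counts: g: 0, q (bound): 1, f (bound): 1, h (bound): 0
left-to-right use order: q, f
typing: ✓ — B → B → B
summary: ordered ✗; linear ✗; affine ✓; relevant ✗; unrestricted ✓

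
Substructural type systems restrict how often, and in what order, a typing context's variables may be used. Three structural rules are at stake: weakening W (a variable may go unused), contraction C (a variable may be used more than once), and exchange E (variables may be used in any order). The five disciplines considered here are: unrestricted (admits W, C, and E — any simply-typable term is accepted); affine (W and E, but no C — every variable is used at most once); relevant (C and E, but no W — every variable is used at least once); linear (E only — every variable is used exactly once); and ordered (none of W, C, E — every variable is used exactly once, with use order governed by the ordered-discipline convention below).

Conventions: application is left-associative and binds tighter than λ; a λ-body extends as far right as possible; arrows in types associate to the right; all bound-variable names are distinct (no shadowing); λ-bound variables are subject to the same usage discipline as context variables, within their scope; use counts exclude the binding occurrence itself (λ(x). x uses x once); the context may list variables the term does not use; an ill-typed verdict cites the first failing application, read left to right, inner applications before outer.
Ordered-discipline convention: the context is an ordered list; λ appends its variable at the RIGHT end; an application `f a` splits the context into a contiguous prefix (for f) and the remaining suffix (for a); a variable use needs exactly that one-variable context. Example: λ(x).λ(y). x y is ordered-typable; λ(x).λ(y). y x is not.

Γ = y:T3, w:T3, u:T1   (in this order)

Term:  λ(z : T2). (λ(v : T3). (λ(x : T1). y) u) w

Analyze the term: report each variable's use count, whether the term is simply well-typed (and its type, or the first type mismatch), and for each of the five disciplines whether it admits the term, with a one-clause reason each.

usage: y: 1; w: 1; u: 1; z [bound]: 0; v [bound]: 0; x [bound]: 0
use order (left to right): y, u, w
typing: well-typed at T2 → T3
ordered: ✗ — needs weakening: z, v, x unused
linear: ✗ — needs weakening: z, v, x unused
affine: ✓ — none of y, w, u, z, v, x used more than once
relevant: ✗ — needs weakening: z, v, x unused
unrestricted: ✓ — type-checks (T2 → T3) and nothing is barred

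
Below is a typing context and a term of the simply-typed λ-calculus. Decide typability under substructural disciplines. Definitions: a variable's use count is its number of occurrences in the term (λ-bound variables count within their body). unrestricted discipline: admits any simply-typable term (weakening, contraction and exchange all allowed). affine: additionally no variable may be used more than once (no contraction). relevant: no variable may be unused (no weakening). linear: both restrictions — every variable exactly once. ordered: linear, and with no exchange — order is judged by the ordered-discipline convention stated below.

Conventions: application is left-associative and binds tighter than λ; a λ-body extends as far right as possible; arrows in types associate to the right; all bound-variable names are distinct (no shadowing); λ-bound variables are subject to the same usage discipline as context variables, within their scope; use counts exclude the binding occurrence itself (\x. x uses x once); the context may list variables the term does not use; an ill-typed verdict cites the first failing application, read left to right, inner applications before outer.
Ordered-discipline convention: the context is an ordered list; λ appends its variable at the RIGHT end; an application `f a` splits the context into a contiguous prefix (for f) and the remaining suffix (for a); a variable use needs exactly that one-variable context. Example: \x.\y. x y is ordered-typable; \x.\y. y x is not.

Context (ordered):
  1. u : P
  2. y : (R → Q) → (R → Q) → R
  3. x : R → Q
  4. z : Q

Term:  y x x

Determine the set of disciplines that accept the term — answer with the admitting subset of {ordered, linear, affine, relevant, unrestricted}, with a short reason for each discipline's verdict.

admitting disciplines: unrestricted
variable uses: u=0; y=1; x=2; z=0
use order (left to right): y, x, x
typing: well-typed at R
ordered: ✗, repeated use of x ×2; unused: u, z — weakening required
linear: ✗, repeated use of x ×2; unused: u, z — weakening required
affine: ✗, repeated use of x ×2
relevant: ✗, unused: u, z — weakening required
unrestricted: ✓, typability at R is all that's needed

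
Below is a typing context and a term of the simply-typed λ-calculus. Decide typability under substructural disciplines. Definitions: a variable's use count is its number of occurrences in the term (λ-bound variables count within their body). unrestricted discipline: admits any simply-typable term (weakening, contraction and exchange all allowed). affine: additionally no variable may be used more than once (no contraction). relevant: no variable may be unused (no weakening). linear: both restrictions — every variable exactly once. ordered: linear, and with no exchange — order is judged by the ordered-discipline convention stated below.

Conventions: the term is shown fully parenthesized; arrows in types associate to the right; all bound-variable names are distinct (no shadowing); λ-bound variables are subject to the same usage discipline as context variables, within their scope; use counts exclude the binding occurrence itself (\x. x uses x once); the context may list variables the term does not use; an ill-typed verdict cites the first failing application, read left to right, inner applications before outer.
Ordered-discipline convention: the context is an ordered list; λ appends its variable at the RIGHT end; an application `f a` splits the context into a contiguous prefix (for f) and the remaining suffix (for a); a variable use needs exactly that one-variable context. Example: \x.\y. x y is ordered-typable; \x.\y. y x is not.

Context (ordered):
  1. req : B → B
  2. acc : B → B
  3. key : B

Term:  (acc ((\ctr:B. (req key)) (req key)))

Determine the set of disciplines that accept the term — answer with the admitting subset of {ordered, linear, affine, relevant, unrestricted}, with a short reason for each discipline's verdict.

admitting disciplines: unrestricted
usage: req=2, acc=1, key=2, ctr [bound]=0
use order (left to right): acc, req, key, req, key
typing: well-typed at B
ordered ✗ (needs contraction — req ×2, key ×2; needs weakening: ctr unused)
linear ✗ (needs contraction — req ×2, key ×2; needs weakening: ctr unused)
affine ✗ (needs contraction — req ×2, key ×2)
relevant ✗ (needs weakening: ctr unused)
unrestricted ✓ (type-checks (B) and nothing is barred)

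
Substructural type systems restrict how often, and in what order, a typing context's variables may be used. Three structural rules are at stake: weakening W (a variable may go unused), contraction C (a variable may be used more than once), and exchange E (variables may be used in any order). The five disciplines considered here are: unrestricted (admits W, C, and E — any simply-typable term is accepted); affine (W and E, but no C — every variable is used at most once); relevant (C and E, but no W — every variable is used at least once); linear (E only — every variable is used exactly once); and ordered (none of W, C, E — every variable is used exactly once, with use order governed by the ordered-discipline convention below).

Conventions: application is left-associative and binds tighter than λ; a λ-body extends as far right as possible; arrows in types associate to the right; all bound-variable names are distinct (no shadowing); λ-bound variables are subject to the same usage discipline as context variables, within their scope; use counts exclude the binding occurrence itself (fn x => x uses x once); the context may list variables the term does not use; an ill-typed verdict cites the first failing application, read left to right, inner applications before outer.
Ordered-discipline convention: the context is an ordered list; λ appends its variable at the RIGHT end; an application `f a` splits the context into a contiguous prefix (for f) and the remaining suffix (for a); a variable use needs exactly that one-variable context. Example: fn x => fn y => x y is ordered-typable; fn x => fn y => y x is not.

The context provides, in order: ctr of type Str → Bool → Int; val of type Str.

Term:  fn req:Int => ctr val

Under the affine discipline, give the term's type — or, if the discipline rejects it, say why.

term : Int → Bool → Int
variable uses: ctr: 1×, val: 1×, req (λ-bound): 0×
uses in reading order: ctr, val
typing: well-typed — term : Int → Bool → Int
all disciplines: ordered ✗, linear ✗, affine ✓, relevant ✗, unrestricted ✓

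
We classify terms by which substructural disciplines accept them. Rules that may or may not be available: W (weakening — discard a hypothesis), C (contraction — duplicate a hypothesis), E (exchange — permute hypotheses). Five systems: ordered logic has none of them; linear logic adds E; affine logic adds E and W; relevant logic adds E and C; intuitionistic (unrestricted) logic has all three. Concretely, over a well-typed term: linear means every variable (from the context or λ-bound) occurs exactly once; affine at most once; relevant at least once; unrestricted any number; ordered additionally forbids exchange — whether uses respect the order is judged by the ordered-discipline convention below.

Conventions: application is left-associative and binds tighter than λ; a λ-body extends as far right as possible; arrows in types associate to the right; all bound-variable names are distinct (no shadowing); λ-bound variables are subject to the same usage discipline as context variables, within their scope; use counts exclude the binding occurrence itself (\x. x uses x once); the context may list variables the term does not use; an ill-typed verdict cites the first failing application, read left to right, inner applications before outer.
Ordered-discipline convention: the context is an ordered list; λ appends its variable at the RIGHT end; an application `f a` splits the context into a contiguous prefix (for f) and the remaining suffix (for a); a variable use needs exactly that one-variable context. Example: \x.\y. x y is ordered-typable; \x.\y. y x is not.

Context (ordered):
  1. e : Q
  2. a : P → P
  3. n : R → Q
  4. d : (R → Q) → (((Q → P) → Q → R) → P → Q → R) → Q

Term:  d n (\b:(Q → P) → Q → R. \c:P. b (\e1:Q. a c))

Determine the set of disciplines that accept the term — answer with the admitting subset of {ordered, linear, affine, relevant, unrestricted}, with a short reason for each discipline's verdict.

admitted in: affine, unrestricted
variable uses: e: 0×; a: 1×; n: 1×; d: 1×; b (bound): 1×; c (bound): 1×; e1 (bound): 0×
use order (left to right): d, n, b, a, c
typing: the term checks, with type Q
ordered: ✗ — e, e1 left unused
linear: ✗ — e, e1 left unused
affine: ✓ — none of e, a, n, d, b, c, e1 used more than once
relevant: ✗ — e, e1 left unused
unrestricted: ✓ — type-checks (Q) and nothing is barred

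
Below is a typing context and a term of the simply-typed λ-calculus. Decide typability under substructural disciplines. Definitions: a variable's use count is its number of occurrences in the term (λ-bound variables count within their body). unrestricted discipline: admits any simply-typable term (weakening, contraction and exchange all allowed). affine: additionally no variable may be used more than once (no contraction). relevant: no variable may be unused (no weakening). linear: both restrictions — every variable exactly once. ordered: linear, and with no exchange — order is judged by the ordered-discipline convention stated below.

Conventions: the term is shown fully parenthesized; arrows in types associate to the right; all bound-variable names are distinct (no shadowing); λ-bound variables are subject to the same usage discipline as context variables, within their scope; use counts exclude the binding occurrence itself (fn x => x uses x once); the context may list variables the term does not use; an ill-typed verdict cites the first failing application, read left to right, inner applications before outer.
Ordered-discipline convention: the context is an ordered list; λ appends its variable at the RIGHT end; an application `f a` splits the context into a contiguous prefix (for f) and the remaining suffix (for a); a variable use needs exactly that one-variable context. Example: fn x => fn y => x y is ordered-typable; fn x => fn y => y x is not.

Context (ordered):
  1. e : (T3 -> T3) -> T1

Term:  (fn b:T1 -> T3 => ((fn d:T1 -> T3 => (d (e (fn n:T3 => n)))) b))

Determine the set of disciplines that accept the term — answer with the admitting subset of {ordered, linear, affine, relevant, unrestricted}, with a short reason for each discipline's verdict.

admitted in: linear, affine, relevant, unrestricted
variable uses: e: 1; b (bound): 1; d (bound): 1; n (bound): 1
use order (left to right): d, e, n, b
typing: the term checks, with type (T1 -> T3) -> T3
ordered ✗ (no contiguous prefix/suffix split fits d, e, n, b)
linear ✓ (e, b, d, n: one use apiece)
affine ✓ (e, b, d, n: no repeats, contraction unneeded)
relevant ✓ (at least one use each (e, b, d, n))
unrestricted ✓ (typability at (T1 -> T3) -> T3 is all that's needed)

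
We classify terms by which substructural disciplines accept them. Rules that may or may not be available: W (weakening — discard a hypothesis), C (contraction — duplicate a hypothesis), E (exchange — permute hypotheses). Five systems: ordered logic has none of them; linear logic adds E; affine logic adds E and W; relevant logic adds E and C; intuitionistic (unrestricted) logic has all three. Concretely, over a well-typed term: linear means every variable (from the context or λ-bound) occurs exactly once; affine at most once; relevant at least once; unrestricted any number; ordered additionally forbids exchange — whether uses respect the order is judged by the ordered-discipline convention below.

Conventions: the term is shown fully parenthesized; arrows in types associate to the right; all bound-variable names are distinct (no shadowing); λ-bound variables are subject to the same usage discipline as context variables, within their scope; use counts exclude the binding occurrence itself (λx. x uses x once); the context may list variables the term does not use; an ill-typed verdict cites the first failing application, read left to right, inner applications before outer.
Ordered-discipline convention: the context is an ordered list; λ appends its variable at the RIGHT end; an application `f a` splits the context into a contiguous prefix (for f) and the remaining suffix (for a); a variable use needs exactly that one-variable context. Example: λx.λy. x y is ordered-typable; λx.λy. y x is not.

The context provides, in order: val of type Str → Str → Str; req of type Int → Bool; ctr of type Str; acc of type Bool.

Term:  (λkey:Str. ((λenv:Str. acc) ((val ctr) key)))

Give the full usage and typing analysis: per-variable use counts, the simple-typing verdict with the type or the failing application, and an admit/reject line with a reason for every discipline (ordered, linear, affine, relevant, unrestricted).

counts: val=1; req=0; ctr=1; acc=1; key [bound]=1; env [bound]=0
uses in reading order: acc, val, ctr, key
typing: ✓ — Str → Bool
ordered: ✗, unused: req, env — weakening required
linear: ✗, unused: req, env — weakening required
affine: ✓, no duplicate uses among val, req, ctr, acc, key, env
relevant: ✗, unused: req, env — weakening required
unrestricted: ✓, simply typable at Str → Bool; W, C, E all held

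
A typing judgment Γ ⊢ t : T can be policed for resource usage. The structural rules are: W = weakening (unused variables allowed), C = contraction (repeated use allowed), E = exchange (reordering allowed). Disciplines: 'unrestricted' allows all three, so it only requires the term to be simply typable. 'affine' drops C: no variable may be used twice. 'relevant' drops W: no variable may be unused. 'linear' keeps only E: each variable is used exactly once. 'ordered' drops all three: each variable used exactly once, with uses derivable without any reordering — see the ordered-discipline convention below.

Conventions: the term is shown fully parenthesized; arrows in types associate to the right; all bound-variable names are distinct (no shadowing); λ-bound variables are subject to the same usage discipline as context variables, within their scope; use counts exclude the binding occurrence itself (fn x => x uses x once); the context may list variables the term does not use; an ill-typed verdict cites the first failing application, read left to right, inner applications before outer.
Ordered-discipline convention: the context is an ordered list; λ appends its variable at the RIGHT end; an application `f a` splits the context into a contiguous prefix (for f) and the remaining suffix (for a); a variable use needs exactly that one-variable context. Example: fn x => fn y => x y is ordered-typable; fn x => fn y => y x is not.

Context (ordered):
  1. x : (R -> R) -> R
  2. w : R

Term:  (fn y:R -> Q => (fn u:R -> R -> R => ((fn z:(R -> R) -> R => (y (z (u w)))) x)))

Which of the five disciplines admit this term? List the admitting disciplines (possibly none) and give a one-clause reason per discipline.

accepted by: linear, affine, relevant, unrestricted
variable uses: x=1, w=1, y (bound)=1, u (bound)=1, z (bound)=1
order of uses: y, z, u, w, x
typing: well-typed — term : (R -> Q) -> (R -> R -> R) -> Q
ordered: ✗ — no contiguous prefix/suffix split fits y, z, u, w, x
linear: ✓ — each of x, w, y, u, z used exactly once
affine: ✓ — none of x, w, y, u, z used more than once
relevant: ✓ — none of x, w, y, u, z goes unused
unrestricted: ✓ — typability at (R -> Q) -> (R -> R -> R) -> Q is all that's needed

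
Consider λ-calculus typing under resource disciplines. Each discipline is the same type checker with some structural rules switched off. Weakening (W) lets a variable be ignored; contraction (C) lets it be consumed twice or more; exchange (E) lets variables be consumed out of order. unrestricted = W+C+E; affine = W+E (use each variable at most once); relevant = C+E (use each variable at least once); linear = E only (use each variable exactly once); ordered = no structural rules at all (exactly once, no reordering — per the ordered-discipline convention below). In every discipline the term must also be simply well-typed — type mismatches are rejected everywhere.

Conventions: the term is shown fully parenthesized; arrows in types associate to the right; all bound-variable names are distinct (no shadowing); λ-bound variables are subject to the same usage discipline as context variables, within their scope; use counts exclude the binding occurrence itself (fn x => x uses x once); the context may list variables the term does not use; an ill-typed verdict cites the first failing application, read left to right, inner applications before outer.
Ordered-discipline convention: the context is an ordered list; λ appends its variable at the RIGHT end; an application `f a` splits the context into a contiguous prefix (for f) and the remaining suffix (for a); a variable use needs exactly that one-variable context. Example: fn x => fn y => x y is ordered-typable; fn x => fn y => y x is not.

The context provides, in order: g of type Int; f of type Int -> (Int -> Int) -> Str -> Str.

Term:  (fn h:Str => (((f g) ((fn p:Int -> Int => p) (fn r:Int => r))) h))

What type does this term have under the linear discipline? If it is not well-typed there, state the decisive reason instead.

term : Str -> Str
counts: g ×1, f ×1, h (bound) ×1, p (bound) ×1, r (bound) ×1
left-to-right use order: f, g, p, r, h
typing: ✓ — Str -> Str
per-discipline verdicts: ordered ✗; linear ✓; affine ✓; relevant ✓; unrestricted ✓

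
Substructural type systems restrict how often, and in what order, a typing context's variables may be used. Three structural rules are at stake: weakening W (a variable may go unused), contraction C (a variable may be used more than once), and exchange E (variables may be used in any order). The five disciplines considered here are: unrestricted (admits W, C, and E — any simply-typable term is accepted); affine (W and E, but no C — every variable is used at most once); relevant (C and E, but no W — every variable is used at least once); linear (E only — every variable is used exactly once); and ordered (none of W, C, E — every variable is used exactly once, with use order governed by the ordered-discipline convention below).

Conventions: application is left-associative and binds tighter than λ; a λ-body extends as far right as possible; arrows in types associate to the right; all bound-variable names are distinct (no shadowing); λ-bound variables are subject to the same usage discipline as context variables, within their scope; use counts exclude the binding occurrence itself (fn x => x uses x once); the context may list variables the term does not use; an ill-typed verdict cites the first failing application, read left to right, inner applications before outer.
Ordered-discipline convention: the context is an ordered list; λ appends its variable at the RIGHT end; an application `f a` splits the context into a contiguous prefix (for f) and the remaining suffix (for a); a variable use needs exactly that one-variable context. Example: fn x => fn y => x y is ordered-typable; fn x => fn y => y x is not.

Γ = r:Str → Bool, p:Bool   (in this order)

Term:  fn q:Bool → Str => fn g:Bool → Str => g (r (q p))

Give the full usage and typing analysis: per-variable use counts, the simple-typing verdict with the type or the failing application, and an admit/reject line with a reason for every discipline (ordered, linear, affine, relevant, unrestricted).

use counts: r ×1; p ×1; q [bound] ×1; g [bound] ×1
uses in reading order: g, r, q, p
typing: well-typed — term : (Bool → Str) → (Bool → Str) → Str
ordered: ✗ — use order g, r, q, p needs exchange
linear: ✓ — each of r, p, q, g used exactly once
affine: ✓ — no duplicate uses among r, p, q, g
relevant: ✓ — none of r, p, q, g goes unused
unrestricted: ✓ — typability at (Bool → Str) → (Bool → Str) → Str is all that's needed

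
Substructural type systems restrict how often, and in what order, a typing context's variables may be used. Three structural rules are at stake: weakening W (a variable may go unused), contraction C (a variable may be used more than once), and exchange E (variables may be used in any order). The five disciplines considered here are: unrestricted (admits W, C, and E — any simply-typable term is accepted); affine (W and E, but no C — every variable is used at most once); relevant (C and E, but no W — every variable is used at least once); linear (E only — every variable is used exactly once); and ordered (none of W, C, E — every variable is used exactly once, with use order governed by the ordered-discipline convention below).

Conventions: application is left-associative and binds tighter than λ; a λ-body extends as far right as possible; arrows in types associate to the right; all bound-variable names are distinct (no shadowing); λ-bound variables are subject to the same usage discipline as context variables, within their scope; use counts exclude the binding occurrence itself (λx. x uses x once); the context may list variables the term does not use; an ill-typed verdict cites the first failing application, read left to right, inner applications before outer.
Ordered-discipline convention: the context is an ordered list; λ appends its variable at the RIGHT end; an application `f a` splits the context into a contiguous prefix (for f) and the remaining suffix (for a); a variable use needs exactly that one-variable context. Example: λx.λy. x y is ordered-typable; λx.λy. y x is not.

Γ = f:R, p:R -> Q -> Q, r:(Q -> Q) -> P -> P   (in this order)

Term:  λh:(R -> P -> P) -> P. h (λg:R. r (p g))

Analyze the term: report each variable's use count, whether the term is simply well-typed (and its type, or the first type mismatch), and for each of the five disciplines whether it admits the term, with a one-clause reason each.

usage: f: 0×, p: 1×, r: 1×, h (bound): 1×, g (bound): 1×
left-to-right use order: h, r, p, g
typing: ✓ — ((R -> P -> P) -> P) -> P
ordered ✗ (f never used (weakening))
linear ✗ (f never used (weakening))
affine ✓ (none of f, p, r, h, g used more than once)
relevant ✗ (f never used (weakening))
unrestricted ✓ (simply typable at ((R -> P -> P) -> P) -> P; W, C, E all held)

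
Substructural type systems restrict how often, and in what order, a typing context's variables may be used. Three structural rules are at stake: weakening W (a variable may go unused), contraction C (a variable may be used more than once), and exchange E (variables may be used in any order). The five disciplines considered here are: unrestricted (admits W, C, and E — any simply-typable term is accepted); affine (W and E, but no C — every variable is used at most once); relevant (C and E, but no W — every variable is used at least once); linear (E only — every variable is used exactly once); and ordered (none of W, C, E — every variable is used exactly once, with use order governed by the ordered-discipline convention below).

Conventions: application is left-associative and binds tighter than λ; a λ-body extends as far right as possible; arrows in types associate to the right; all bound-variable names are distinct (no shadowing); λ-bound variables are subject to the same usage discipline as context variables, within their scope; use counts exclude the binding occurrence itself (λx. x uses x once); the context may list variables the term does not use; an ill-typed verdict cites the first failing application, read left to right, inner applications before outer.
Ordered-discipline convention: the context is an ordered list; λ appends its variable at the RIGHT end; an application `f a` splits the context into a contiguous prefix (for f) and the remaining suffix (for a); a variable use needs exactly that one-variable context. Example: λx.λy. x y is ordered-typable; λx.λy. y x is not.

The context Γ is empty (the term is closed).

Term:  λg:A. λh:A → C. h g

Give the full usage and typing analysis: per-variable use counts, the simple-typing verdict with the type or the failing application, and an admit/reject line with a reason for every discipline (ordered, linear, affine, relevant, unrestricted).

counts: g (λ-bound): 1×; h (λ-bound): 1×
uses in reading order: h, g
typing: ✓ — A → (A → C) → C
ordered: ✗, use order h, g needs exchange
linear: ✓, each of g, h used exactly once
affine: ✓, at most one use each (g, h)
relevant: ✓, g, h: all used, weakening unneeded
unrestricted: ✓, simply typable at A → (A → C) → C; W, C, E all held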